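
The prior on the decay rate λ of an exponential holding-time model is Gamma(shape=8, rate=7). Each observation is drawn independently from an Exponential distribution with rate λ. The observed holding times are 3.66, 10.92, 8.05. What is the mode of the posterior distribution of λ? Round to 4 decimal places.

λ̂_MAP = 0.3375

The Exponential(rate=λ) likelihood is ∝ λ^n e^(−λΣtᵢ). Here n = 3 and Σtᵢ = 3.66 + 10.92 + 8.05 = 22.63.
Posterior ∝ λ^7e^(−7λ) · λ^3e^(−22.63λ) = λ^10e^(−29.63λ), i.e. Gamma(11, 29.63).
Mode = (a−1)/b = 10/29.63 ≈ 0.3375.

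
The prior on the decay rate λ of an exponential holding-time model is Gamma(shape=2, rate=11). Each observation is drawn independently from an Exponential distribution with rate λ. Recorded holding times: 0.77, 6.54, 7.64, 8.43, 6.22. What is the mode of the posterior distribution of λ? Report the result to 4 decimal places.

The Exponential(rate=λ) likelihood is ∝ λ^n e^(−λΣtᵢ). Here n = 5 and Σtᵢ = 0.77 + 6.54 + 7.64 + 8.43 + 6.22 = 29.60.
Posterior ∝ λe^(−11λ) · λ^5e^(−29.60λ) = λ^6e^(−40.60λ), i.e. Gamma(7, 40.60).
Mode = (a−1)/b = 6/40.60 ≈ 0.1478.

λ̂_MAP = 0.1478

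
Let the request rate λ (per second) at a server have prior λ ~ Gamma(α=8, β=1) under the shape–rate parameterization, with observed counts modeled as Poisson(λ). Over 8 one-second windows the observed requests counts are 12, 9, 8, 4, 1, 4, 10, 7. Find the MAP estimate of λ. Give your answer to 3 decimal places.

Σxᵢ = 12+9+8+4+1+4+10+7 = 55, with n = 8.
Posterior ∝ λ^7e^(−1λ) · λ^55e^(−8λ) = λ^62e^(−9λ), i.e. Gamma(shape=63, rate=9).
The mode of a Gamma(a, b) with a ≥ 1 (shape–rate) is (a−1)/b = 62/9 ≈ 6.889.

λ̂_MAP = 6.889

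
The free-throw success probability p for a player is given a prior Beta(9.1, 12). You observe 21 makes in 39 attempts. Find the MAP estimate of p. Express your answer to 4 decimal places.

p̂_MAP = 0.5009

Prior: Beta(9.1, 12).
Data: 21 successes in 39 trials. The binomial likelihood contributes p^21(1−p)^18, so the posterior is Beta(9.1+21, 12+18) = Beta(30.1, 30).
For Beta(a, b) with a, b > 1 the mode is (a−1)/(a+b−2) = 29.1/58.1 ≈ 0.5009.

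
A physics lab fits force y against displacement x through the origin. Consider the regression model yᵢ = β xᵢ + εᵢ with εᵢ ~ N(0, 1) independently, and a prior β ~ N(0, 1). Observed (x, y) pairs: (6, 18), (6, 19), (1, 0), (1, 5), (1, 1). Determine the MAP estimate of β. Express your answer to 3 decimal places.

β̂_MAP = 3.000

log p(β | y) = −Σ(yᵢ − βxᵢ)²/(2·1) − β²/(2·1) + const.
Setting the derivative to zero: Σxᵢ(yᵢ − βxᵢ)/1 − β/1 = 0, so β = Σxᵢyᵢ / (Σxᵢ² + σ²/τ²).
Σxᵢyᵢ = 6·18 + 6·19 + 1·0 + 1·5 + 1·1 = 228; Σxᵢ² = 75; σ²/τ² = 1.
β̂_MAP = 228 / (75 + 1) = 228/76 ≈ 3.000.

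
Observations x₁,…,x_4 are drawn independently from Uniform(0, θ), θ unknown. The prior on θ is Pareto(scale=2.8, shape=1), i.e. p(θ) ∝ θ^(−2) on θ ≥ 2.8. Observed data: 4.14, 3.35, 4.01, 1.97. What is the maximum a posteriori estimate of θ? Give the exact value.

θ̂_MAP = 4.14

The Uniform(0, θ) likelihood is θ^(−n) for θ ≥ max(xᵢ), zero otherwise. Here max(xᵢ) = 4.14.
Posterior ∝ θ^(−2) · θ^(−4) = θ^(−6) on θ ≥ max(2.8, 4.14) = 4.14.
This density is strictly decreasing in θ, so the posterior mode lies at the lower boundary of the support.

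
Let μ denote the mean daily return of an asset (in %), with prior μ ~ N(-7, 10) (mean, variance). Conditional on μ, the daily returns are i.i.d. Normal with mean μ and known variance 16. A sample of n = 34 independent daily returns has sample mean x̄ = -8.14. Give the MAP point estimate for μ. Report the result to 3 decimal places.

μ̂_MAP = -8.089

n = 34, x̄ = -8.14.
For a Normal prior and Normal likelihood with known variance, the posterior is Normal; its mode equals its mean, the precision-weighted average.
Prior precision 1/σ₀² = 1/10 = 0.1; data precision n/σ² = 34/16 = 2.125.
μ̂ = (0.1·(-7) + 2.125·(-8.14)) / (0.1 + 2.125) = (-17.9975)/2.225 = -7199/890 ≈ -8.089.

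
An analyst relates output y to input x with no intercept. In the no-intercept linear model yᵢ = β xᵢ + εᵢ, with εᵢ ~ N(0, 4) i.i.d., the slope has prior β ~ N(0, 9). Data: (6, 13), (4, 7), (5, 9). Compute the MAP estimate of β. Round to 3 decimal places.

log p(β | y) = −Σ(yᵢ − βxᵢ)²/(2·4) − β²/(2·9) + const.
Setting the derivative to zero: Σxᵢ(yᵢ − βxᵢ)/4 − β/9 = 0, so β = Σxᵢyᵢ / (Σxᵢ² + σ²/τ²).
Σxᵢyᵢ = 6·13 + 4·7 + 5·9 = 151; Σxᵢ² = 77; σ²/τ² = 4/9.
β̂_MAP = 151 / (77 + 4/9) = 151/(697/9) = 1359/697 ≈ 1.950.

β̂_MAP = 1.950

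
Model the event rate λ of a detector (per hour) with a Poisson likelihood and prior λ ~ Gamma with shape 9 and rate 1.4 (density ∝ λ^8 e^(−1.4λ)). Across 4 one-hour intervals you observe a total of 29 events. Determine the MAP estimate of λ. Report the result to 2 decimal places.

Σxᵢ = 29, n = 4.
Posterior ∝ λ^8e^(−1.4λ) · λ^29e^(−4λ) = λ^37e^(−5.4λ), i.e. Gamma(shape=38, rate=5.4).
The mode of a Gamma(a, b) with a ≥ 1 (shape–rate) is (a−1)/b = 37/5.4 ≈ 6.85.

λ̂_MAP = 6.85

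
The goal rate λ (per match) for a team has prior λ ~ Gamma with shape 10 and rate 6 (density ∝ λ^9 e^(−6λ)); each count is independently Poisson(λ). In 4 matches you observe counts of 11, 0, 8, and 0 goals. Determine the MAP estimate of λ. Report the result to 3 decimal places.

Σxᵢ = 11+0+8+0 = 19, with n = 4.
Posterior ∝ λ^9e^(−6λ) · λ^19e^(−4λ) = λ^28e^(−10λ), i.e. Gamma(shape=29, rate=10).
The mode of a Gamma(a, b) with a ≥ 1 (shape–rate) is (a−1)/b = 28/10 ≈ 2.800.

λ̂_MAP = 2.800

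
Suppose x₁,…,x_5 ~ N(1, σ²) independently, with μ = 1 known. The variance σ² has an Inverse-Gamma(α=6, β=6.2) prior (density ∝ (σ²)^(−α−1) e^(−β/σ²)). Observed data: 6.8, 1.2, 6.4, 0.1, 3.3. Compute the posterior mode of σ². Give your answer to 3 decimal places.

σ̂²_MAP = 4.281

Sum of squared deviations about the known mean: SS = (6.8−1)² + (1.2−1)² + (6.4−1)² + (0.1−1)² + (3.3−1)² = 68.94.
The Normal likelihood contributes (σ²)^(−n/2) exp(−SS/(2σ²)), so the posterior is Inverse-Gamma(α + n/2, β + SS/2) = Inverse-Gamma(8.5, 40.67).
The mode of Inverse-Gamma(a, b) is b/(a+1) = 40.67/9.5 ≈ 4.281.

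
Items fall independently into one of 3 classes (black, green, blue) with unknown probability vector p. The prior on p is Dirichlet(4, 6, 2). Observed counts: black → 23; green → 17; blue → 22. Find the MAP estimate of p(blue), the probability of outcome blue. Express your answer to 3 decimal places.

MAP estimate of p(blue) = 0.324

The posterior is Dirichlet(αᵢ + nᵢ) = Dirichlet(27, 23, 24).
For a Dirichlet(a₁,…,a_K) with all aᵢ > 1, the mode has j-th component (aⱼ − 1)/(Σaᵢ − K).
Here Σaᵢ = 74 and K = 3, so p(blue) = (24 − 1)/(74 − 3) = 23/71 ≈ 0.324.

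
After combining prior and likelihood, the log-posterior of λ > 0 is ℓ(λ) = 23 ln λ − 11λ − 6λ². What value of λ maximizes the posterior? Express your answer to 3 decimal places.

ℓ'(λ) = 23/λ − 11 − 12λ. Setting this to zero and multiplying by λ: 12λ² + 11λ − 23 = 0.
λ = (−11 + √(11² + 4·12·23)) / (2·12) = (−11 + √1225) / 24 = (−11 + 35)/24 = 1.
ℓ''(λ) = −23/λ² − 12 < 0, confirming a maximum.

λ̂_MAP = 1.000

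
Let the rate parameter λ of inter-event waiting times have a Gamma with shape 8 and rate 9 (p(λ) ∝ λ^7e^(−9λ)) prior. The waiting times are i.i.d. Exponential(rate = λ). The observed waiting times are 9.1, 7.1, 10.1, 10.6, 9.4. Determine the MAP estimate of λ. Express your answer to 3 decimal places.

λ̂_MAP = 0.217

The Exponential(rate=λ) likelihood is ∝ λ^n e^(−λΣtᵢ). Here n = 5 and Σtᵢ = 9.1 + 7.1 + 10.1 + 10.6 + 9.4 = 46.3.
Posterior ∝ λ^7e^(−9λ) · λ^5e^(−46.3λ) = λ^12e^(−55.3λ), i.e. Gamma(13, 55.3).
Mode = (a−1)/b = 12/55.3 ≈ 0.217.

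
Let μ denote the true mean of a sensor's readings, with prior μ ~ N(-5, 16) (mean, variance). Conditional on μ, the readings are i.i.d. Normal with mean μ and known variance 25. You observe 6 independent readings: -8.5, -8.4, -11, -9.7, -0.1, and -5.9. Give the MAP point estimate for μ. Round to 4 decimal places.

μ̂_MAP = -6.7983

n = 6; x̄ = ((-8.5) + (-8.4) + (-11) + (-9.7) + (-0.1) + (-5.9))/6 = -43.6/6 = -109/15 ≈ -7.2667.
For a Normal prior and Normal likelihood with known variance, the posterior is Normal; its mode equals its mean, the precision-weighted average.
Prior precision 1/σ₀² = 1/16 = 0.0625; data precision n/σ² = 6/25 = 0.24.
μ̂ = (0.0625·(-5) + 0.24·(-109/15)) / (0.0625 + 0.24) = (-2.0565)/0.3025 = -4113/605 ≈ -6.7983.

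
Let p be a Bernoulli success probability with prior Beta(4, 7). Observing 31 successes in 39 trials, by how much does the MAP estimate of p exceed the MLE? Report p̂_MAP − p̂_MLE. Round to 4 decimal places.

Posterior is Beta(35, 15); MAP = (35−1)/(50−2) = 34/48 ≈ 0.70833.
MLE ignores the prior: p̂_MLE = k/n = 31/39 ≈ 0.79487.
Difference = 34/48 − 31/39 = -9/104 ≈ -0.0865.

MAP − MLE = -0.0865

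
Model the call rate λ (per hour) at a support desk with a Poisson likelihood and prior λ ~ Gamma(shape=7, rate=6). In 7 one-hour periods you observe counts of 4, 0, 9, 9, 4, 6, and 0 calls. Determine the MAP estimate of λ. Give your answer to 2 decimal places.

Σxᵢ = 4+0+9+9+4+6+0 = 32, with n = 7.
Posterior ∝ λ^6e^(−6λ) · λ^32e^(−7λ) = λ^38e^(−13λ), i.e. Gamma(shape=39, rate=13).
The mode of a Gamma(a, b) with a ≥ 1 (shape–rate) is (a−1)/b = 38/13 ≈ 2.92.

λ̂_MAP = 2.92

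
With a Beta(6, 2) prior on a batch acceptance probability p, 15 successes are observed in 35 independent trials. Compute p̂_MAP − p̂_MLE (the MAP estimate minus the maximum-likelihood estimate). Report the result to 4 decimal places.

MAP − MLE = 0.0592

Posterior is Beta(21, 22); MAP = (21−1)/(43−2) = 20/41 ≈ 0.48780.
MLE ignores the prior: p̂_MLE = k/n = 15/35 ≈ 0.42857.
Difference = 20/41 − 15/35 = 17/287 ≈ 0.0592.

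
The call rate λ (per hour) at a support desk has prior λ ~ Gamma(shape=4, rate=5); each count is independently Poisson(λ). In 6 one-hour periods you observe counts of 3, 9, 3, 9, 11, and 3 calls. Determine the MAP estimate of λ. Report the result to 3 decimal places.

Σxᵢ = 3+9+3+9+11+3 = 38, with n = 6.
Posterior ∝ λ^3e^(−5λ) · λ^38e^(−6λ) = λ^41e^(−11λ), i.e. Gamma(shape=42, rate=11).
The mode of a Gamma(a, b) with a ≥ 1 (shape–rate) is (a−1)/b = 41/11 ≈ 3.727.

λ̂_MAP = 3.727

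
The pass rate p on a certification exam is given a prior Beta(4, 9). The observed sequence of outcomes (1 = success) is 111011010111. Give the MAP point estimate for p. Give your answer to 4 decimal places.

p̂_MAP = 0.5217

Prior: Beta(4, 9).
Data: 9 successes in 12 trials (from the sequence). The binomial likelihood contributes p^9(1−p)^3, so the posterior is Beta(4+9, 9+3) = Beta(13, 12).
For Beta(a, b) with a, b > 1 the mode is (a−1)/(a+b−2) = 12/23 ≈ 0.5217.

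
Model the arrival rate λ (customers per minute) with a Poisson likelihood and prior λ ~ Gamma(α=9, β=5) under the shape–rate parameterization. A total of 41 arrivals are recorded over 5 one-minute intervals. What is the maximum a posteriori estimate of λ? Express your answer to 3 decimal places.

λ̂_MAP = 4.900

Σxᵢ = 41, n = 5.
Posterior ∝ λ^8e^(−5λ) · λ^41e^(−5λ) = λ^49e^(−10λ), i.e. Gamma(shape=50, rate=10).
The mode of a Gamma(a, b) with a ≥ 1 (shape–rate) is (a−1)/b = 49/10 ≈ 4.900.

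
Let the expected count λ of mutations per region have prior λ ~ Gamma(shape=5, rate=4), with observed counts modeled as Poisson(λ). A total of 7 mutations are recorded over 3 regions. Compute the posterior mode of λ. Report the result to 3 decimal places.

Σxᵢ = 7, n = 3.
Posterior ∝ λ^4e^(−4λ) · λ^7e^(−3λ) = λ^11e^(−7λ), i.e. Gamma(shape=12, rate=7).
The mode of a Gamma(a, b) with a ≥ 1 (shape–rate) is (a−1)/b = 11/7 ≈ 1.571.

λ̂_MAP = 1.571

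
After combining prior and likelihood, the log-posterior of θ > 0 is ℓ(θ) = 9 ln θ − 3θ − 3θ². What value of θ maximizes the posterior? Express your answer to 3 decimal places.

θ̂_MAP = 1.000

ℓ'(θ) = 9/θ − 3 − 6θ. Setting this to zero and multiplying by θ: 6θ² + 3θ − 9 = 0.
θ = (−3 + √(3² + 4·6·9)) / (2·6) = (−3 + √225) / 12 = (−3 + 15)/12 = 1.
ℓ''(θ) = −9/θ² − 6 < 0, confirming a maximum.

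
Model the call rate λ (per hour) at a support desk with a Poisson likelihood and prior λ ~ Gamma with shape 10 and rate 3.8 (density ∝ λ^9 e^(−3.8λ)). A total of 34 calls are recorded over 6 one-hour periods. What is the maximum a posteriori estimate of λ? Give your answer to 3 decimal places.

Σxᵢ = 34, n = 6.
Posterior ∝ λ^9e^(−3.8λ) · λ^34e^(−6λ) = λ^43e^(−9.8λ), i.e. Gamma(shape=44, rate=9.8).
The mode of a Gamma(a, b) with a ≥ 1 (shape–rate) is (a−1)/b = 43/9.8 ≈ 4.388.

λ̂_MAP = 4.388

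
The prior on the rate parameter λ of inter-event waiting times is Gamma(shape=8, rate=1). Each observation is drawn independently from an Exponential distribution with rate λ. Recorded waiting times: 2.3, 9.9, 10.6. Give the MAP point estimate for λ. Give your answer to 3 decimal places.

The Exponential(rate=λ) likelihood is ∝ λ^n e^(−λΣtᵢ). Here n = 3 and Σtᵢ = 2.3 + 9.9 + 10.6 = 22.8.
Posterior ∝ λ^7e^(−1λ) · λ^3e^(−22.8λ) = λ^10e^(−23.8λ), i.e. Gamma(11, 23.8).
Mode = (a−1)/b = 10/23.8 ≈ 0.420.

λ̂_MAP = 0.420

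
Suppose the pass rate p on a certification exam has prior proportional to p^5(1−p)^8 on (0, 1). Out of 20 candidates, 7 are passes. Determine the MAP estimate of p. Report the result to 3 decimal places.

p̂_MAP = 0.364

The prior density ∝ p^5(1−p)^8 is the kernel of Beta(6, 9).
Data: 7 successes in 20 trials. The binomial likelihood contributes p^7(1−p)^13, so the posterior is Beta(6+7, 9+13) = Beta(13, 22).
For Beta(a, b) with a, b > 1 the mode is (a−1)/(a+b−2) = 12/33 ≈ 0.364.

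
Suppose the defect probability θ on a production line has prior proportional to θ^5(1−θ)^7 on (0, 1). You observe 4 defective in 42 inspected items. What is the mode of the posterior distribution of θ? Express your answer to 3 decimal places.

θ̂_MAP = 0.167

The prior density ∝ θ^5(1−θ)^7 is the kernel of Beta(6, 8).
Data: 4 successes in 42 trials. The binomial likelihood contributes θ^4(1−θ)^38, so the posterior is Beta(6+4, 8+38) = Beta(10, 46).
For Beta(a, b) with a, b > 1 the mode is (a−1)/(a+b−2) = 9/54 ≈ 0.167.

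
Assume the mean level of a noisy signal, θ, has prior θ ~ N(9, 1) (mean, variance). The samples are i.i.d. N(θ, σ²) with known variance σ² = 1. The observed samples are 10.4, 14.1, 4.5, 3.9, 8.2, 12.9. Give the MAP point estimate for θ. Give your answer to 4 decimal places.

n = 6; x̄ = (10.4 + 14.1 + 4.5 + 3.9 + 8.2 + 12.9)/6 = 54/6 = 9.
For a Normal prior and Normal likelihood with known variance, the posterior is Normal; its mode equals its mean, the precision-weighted average.
Prior precision 1/σ₀² = 1/1 = 1; data precision n/σ² = 6/1 = 6.
θ̂ = (1·9 + 6·9) / (1 + 6) = 63/7 = 9.0000.

θ̂_MAP = 9.0000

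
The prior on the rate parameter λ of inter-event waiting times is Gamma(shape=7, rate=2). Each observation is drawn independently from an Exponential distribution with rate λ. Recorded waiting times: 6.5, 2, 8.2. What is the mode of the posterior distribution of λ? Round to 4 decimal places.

λ̂_MAP = 0.4813

The Exponential(rate=λ) likelihood is ∝ λ^n e^(−λΣtᵢ). Here n = 3 and Σtᵢ = 6.5 + 2 + 8.2 = 16.7.
Posterior ∝ λ^6e^(−2λ) · λ^3e^(−16.7λ) = λ^9e^(−18.7λ), i.e. Gamma(10, 18.7).
Mode = (a−1)/b = 9/18.7 ≈ 0.4813.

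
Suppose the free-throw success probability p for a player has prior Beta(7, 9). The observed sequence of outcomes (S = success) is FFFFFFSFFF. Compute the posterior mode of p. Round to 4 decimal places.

Prior: Beta(7, 9).
Data: 1 success in 10 trials (from the sequence). The binomial likelihood contributes p(1−p)^9, so the posterior is Beta(7+1, 9+9) = Beta(8, 18).
For Beta(a, b) with a, b > 1 the mode is (a−1)/(a+b−2) = 7/24 ≈ 0.2917.

p̂_MAP = 0.2917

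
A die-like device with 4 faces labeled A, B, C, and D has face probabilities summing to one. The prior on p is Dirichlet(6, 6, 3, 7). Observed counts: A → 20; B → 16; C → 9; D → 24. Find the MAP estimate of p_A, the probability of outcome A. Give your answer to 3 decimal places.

MAP estimate of p_A = 0.287

The posterior is Dirichlet(αᵢ + nᵢ) = Dirichlet(26, 22, 12, 31).
For a Dirichlet(a₁,…,a_K) with all aᵢ > 1, the mode has j-th component (aⱼ − 1)/(Σaᵢ − K).
Here Σaᵢ = 91 and K = 4, so p_A = (26 − 1)/(91 − 4) = 25/87 ≈ 0.287.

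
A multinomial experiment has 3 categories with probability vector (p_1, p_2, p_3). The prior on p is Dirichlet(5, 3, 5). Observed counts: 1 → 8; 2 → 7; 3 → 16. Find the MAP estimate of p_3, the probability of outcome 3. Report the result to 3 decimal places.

The posterior is Dirichlet(αᵢ + nᵢ) = Dirichlet(13, 10, 21).
For a Dirichlet(a₁,…,a_K) with all aᵢ > 1, the mode has j-th component (aⱼ − 1)/(Σaᵢ − K).
Here Σaᵢ = 44 and K = 3, so p_3 = (21 − 1)/(44 − 3) = 20/41 ≈ 0.488.

MAP estimate: 0.488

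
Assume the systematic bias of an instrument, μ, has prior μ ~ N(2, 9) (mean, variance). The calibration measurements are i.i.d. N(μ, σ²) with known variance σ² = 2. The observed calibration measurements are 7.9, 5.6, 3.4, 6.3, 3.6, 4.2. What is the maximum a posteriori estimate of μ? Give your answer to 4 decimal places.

n = 6; x̄ = (7.9 + 5.6 + 3.4 + 6.3 + 3.6 + 4.2)/6 = 31/6 = 31/6 ≈ 5.1667.
For a Normal prior and Normal likelihood with known variance, the posterior is Normal; its mode equals its mean, the precision-weighted average.
Prior precision 1/σ₀² = 1/9; data precision n/σ² = 6/2 = 3.
μ̂ = ((1/9)·2 + 3·(31/6)) / (1/9 + 3) = (283/18)/(28/9) = 283/56 ≈ 5.0536.

μ̂_MAP = 5.0536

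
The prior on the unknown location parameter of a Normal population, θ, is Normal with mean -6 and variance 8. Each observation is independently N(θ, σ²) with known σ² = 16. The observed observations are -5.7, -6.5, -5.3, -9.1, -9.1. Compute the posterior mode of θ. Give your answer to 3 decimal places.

θ̂_MAP = -6.814

n = 5; x̄ = ((-5.7) + (-6.5) + (-5.3) + (-9.1) + (-9.1))/5 = -35.7/5 = -7.14.
For a Normal prior and Normal likelihood with known variance, the posterior is Normal; its mode equals its mean, the precision-weighted average.
Prior precision 1/σ₀² = 1/8 = 0.125; data precision n/σ² = 5/16 = 0.3125.
θ̂ = (0.125·(-6) + 0.3125·(-7.14)) / (0.125 + 0.3125) = (-2.98125)/0.4375 = -477/70 ≈ -6.814.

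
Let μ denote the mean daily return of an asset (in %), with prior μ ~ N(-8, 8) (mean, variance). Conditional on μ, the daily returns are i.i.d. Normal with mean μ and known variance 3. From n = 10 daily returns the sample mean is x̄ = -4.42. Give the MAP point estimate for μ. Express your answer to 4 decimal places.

n = 10, x̄ = -4.42.
For a Normal prior and Normal likelihood with known variance, the posterior is Normal; its mode equals its mean, the precision-weighted average.
Prior precision 1/σ₀² = 1/8 = 0.125; data precision n/σ² = 10/3.
μ̂ = (0.125·(-8) + (10/3)·(-4.42)) / (0.125 + 10/3) = (-236/15)/(83/24) = -1888/415 ≈ -4.5494.

μ̂_MAP = -4.5494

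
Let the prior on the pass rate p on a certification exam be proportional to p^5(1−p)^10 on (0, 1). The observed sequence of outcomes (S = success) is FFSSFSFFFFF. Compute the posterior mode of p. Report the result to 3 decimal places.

p̂_MAP = 0.308

The prior density ∝ p^5(1−p)^10 is the kernel of Beta(6, 11).
Data: 3 successes in 11 trials (from the sequence). The binomial likelihood contributes p^3(1−p)^8, so the posterior is Beta(6+3, 11+8) = Beta(9, 19).
For Beta(a, b) with a, b > 1 the mode is (a−1)/(a+b−2) = 8/26 ≈ 0.308.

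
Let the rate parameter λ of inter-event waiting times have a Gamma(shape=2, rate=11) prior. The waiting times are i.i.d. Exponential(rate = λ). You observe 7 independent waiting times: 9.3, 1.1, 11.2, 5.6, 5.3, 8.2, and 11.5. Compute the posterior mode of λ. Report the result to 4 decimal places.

The Exponential(rate=λ) likelihood is ∝ λ^n e^(−λΣtᵢ). Here n = 7 and Σtᵢ = 9.3 + 1.1 + 11.2 + 5.6 + 5.3 + 8.2 + 11.5 = 52.2.
Posterior ∝ λe^(−11λ) · λ^7e^(−52.2λ) = λ^8e^(−63.2λ), i.e. Gamma(9, 63.2).
Mode = (a−1)/b = 8/63.2 ≈ 0.1266.

λ̂_MAP = 0.1266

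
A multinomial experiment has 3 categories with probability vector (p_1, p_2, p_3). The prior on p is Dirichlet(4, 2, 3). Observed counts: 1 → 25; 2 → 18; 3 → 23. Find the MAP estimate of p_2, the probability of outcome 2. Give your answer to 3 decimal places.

The posterior is Dirichlet(αᵢ + nᵢ) = Dirichlet(29, 20, 26).
For a Dirichlet(a₁,…,a_K) with all aᵢ > 1, the mode has j-th component (aⱼ − 1)/(Σaᵢ − K).
Here Σaᵢ = 75 and K = 3, so p_2 = (20 − 1)/(75 − 3) = 19/72 ≈ 0.264.

MAP estimate: 0.264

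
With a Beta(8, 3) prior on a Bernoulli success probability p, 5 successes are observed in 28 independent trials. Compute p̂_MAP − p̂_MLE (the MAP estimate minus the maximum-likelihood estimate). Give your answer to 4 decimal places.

MAP − MLE = 0.1458

Posterior is Beta(13, 26); MAP = (13−1)/(39−2) = 12/37 ≈ 0.32432.
MLE ignores the prior: p̂_MLE = k/n = 5/28 ≈ 0.17857.
Difference = 12/37 − 5/28 = 151/1036 ≈ 0.1458.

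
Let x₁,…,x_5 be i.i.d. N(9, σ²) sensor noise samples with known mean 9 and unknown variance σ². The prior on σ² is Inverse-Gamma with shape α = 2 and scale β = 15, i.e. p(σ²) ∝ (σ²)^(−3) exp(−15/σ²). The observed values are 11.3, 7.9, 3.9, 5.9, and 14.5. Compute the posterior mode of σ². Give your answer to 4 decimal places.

Sum of squared deviations about the known mean: SS = (11.3−9)² + (7.9−9)² + (3.9−9)² + (5.9−9)² + (14.5−9)² = 72.37.
The Normal likelihood contributes (σ²)^(−n/2) exp(−SS/(2σ²)), so the posterior is Inverse-Gamma(α + n/2, β + SS/2) = Inverse-Gamma(4.5, 51.185).
The mode of Inverse-Gamma(a, b) is b/(a+1) = 51.185/5.5 ≈ 9.3064.

σ̂²_MAP = 9.3064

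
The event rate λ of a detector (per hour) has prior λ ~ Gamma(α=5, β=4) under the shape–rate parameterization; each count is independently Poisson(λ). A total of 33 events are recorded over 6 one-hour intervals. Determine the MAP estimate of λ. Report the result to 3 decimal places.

Σxᵢ = 33, n = 6.
Posterior ∝ λ^4e^(−4λ) · λ^33e^(−6λ) = λ^37e^(−10λ), i.e. Gamma(shape=38, rate=10).
The mode of a Gamma(a, b) with a ≥ 1 (shape–rate) is (a−1)/b = 37/10 ≈ 3.700.

λ̂_MAP = 3.700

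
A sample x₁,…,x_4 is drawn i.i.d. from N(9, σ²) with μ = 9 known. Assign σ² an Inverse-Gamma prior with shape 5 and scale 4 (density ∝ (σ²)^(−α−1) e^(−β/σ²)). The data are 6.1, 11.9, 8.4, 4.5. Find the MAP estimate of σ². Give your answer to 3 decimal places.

σ̂²_MAP = 2.839

Sum of squared deviations about the known mean: SS = (6.1−9)² + (11.9−9)² + (8.4−9)² + (4.5−9)² = 37.43.
The Normal likelihood contributes (σ²)^(−n/2) exp(−SS/(2σ²)), so the posterior is Inverse-Gamma(α + n/2, β + SS/2) = Inverse-Gamma(7, 22.715).
The mode of Inverse-Gamma(a, b) is b/(a+1) = 22.715/8 ≈ 2.839.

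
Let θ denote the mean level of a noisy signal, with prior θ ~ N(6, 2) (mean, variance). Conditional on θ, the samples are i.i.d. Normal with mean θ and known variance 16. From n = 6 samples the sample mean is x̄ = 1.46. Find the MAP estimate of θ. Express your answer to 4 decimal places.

n = 6, x̄ = 1.46.
For a Normal prior and Normal likelihood with known variance, the posterior is Normal; its mode equals its mean, the precision-weighted average.
Prior precision 1/σ₀² = 1/2 = 0.5; data precision n/σ² = 6/16 = 0.375.
θ̂ = (0.5·6 + 0.375·1.46) / (0.5 + 0.375) = 3.5475/0.875 = 1419/350 ≈ 4.0543.

θ̂_MAP = 4.0543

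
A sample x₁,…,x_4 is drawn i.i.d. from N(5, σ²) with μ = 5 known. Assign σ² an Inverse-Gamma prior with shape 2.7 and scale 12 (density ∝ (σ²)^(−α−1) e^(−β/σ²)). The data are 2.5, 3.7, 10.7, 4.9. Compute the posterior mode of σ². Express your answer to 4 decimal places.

Sum of squared deviations about the known mean: SS = (2.5−5)² + (3.7−5)² + (10.7−5)² + (4.9−5)² = 40.44.
The Normal likelihood contributes (σ²)^(−n/2) exp(−SS/(2σ²)), so the posterior is Inverse-Gamma(α + n/2, β + SS/2) = Inverse-Gamma(4.7, 32.22).
The mode of Inverse-Gamma(a, b) is b/(a+1) = 32.22/5.7 ≈ 5.6526.

σ̂²_MAP = 5.6526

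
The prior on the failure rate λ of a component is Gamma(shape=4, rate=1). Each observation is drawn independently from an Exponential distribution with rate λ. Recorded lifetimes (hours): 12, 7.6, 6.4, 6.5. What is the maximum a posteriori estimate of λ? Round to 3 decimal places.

The Exponential(rate=λ) likelihood is ∝ λ^n e^(−λΣtᵢ). Here n = 4 and Σtᵢ = 12 + 7.6 + 6.4 + 6.5 = 32.5.
Posterior ∝ λ^3e^(−1λ) · λ^4e^(−32.5λ) = λ^7e^(−33.5λ), i.e. Gamma(8, 33.5).
Mode = (a−1)/b = 7/33.5 ≈ 0.209.

λ̂_MAP = 0.209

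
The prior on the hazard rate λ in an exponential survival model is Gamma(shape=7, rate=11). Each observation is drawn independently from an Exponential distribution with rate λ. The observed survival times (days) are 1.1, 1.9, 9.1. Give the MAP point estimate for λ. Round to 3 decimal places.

The Exponential(rate=λ) likelihood is ∝ λ^n e^(−λΣtᵢ). Here n = 3 and Σtᵢ = 1.1 + 1.9 + 9.1 = 12.1.
Posterior ∝ λ^6e^(−11λ) · λ^3e^(−12.1λ) = λ^9e^(−23.1λ), i.e. Gamma(10, 23.1).
Mode = (a−1)/b = 9/23.1 ≈ 0.390.

λ̂_MAP = 0.390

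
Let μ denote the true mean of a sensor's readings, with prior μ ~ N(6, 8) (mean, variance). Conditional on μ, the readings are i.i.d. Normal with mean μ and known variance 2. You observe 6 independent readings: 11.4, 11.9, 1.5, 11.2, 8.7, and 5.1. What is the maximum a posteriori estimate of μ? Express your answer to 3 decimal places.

n = 6; x̄ = (11.4 + 11.9 + 1.5 + 11.2 + 8.7 + 5.1)/6 = 49.8/6 = 8.3.
For a Normal prior and Normal likelihood with known variance, the posterior is Normal; its mode equals its mean, the precision-weighted average.
Prior precision 1/σ₀² = 1/8 = 0.125; data precision n/σ² = 6/2 = 3.
μ̂ = (0.125·6 + 3·8.3) / (0.125 + 3) = 25.65/3.125 = 8.208.

μ̂_MAP = 8.208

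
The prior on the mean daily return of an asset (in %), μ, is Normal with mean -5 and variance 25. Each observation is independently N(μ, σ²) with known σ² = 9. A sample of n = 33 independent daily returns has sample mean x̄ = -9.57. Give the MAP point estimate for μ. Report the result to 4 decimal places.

μ̂_MAP = -9.5207

n = 33, x̄ = -9.57.
For a Normal prior and Normal likelihood with known variance, the posterior is Normal; its mode equals its mean, the precision-weighted average.
Prior precision 1/σ₀² = 1/25 = 0.04; data precision n/σ² = 33/9 = 11/3.
μ̂ = (0.04·(-5) + (11/3)·(-9.57)) / (0.04 + 11/3) = (-35.29)/(278/75) = -10587/1112 ≈ -9.5207.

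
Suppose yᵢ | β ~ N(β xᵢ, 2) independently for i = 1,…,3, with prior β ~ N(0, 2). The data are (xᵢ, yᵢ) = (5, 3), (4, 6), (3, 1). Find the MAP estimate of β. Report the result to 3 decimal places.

log p(β | y) = −Σ(yᵢ − βxᵢ)²/(2·2) − β²/(2·2) + const.
Setting the derivative to zero: Σxᵢ(yᵢ − βxᵢ)/2 − β/2 = 0, so β = Σxᵢyᵢ / (Σxᵢ² + σ²/τ²).
Σxᵢyᵢ = 5·3 + 4·6 + 3·1 = 42; Σxᵢ² = 50; σ²/τ² = 1.
β̂_MAP = 42 / (50 + 1) = 42/51 ≈ 0.824.

β̂_MAP = 0.824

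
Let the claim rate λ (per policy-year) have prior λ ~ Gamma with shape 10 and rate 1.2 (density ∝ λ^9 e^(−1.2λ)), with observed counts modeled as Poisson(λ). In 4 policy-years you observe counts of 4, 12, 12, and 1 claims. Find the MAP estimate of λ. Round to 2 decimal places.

Σxᵢ = 4+12+12+1 = 29, with n = 4.
Posterior ∝ λ^9e^(−1.2λ) · λ^29e^(−4λ) = λ^38e^(−5.2λ), i.e. Gamma(shape=39, rate=5.2).
The mode of a Gamma(a, b) with a ≥ 1 (shape–rate) is (a−1)/b = 38/5.2 ≈ 7.31.

λ̂_MAP = 7.31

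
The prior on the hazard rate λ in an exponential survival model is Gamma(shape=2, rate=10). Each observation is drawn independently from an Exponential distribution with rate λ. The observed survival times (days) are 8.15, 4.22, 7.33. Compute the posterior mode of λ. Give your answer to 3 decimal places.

The Exponential(rate=λ) likelihood is ∝ λ^n e^(−λΣtᵢ). Here n = 3 and Σtᵢ = 8.15 + 4.22 + 7.33 = 19.70.
Posterior ∝ λe^(−10λ) · λ^3e^(−19.70λ) = λ^4e^(−29.70λ), i.e. Gamma(5, 29.70).
Mode = (a−1)/b = 4/29.70 ≈ 0.135.

λ̂_MAP = 0.135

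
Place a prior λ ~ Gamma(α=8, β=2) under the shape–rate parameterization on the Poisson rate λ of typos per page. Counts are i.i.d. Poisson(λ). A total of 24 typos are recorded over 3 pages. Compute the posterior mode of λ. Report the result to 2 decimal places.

Σxᵢ = 24, n = 3.
Posterior ∝ λ^7e^(−2λ) · λ^24e^(−3λ) = λ^31e^(−5λ), i.e. Gamma(shape=32, rate=5).
The mode of a Gamma(a, b) with a ≥ 1 (shape–rate) is (a−1)/b = 31/5 ≈ 6.20.

λ̂_MAP = 6.20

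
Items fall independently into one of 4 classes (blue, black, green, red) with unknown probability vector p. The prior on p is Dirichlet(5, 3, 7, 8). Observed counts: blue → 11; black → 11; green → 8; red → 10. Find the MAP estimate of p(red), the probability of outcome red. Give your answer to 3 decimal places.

MAP estimate of p(red) = 0.288

The posterior is Dirichlet(αᵢ + nᵢ) = Dirichlet(16, 14, 15, 18).
For a Dirichlet(a₁,…,a_K) with all aᵢ > 1, the mode has j-th component (aⱼ − 1)/(Σaᵢ − K).
Here Σaᵢ = 63 and K = 4, so p(red) = (18 − 1)/(63 − 4) = 17/59 ≈ 0.288.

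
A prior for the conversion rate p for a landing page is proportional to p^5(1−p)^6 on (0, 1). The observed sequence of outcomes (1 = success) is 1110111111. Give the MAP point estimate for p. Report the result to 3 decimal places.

The prior density ∝ p^5(1−p)^6 is the kernel of Beta(6, 7).
Data: 9 successes in 10 trials (from the sequence). The binomial likelihood contributes p^9(1−p)^1, so the posterior is Beta(6+9, 7+1) = Beta(15, 8).
For Beta(a, b) with a, b > 1 the mode is (a−1)/(a+b−2) = 14/21 ≈ 0.667.

p̂_MAP = 0.667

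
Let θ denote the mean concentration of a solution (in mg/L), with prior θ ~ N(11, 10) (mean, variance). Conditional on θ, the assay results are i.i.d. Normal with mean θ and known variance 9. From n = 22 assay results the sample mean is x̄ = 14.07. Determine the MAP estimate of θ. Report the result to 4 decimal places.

n = 22, x̄ = 14.07.
For a Normal prior and Normal likelihood with known variance, the posterior is Normal; its mode equals its mean, the precision-weighted average.
Prior precision 1/σ₀² = 1/10 = 0.1; data precision n/σ² = 22/9.
θ̂ = (0.1·11 + (22/9)·14.07) / (0.1 + 22/9) = (2662/75)/(229/90) = 15972/1145 ≈ 13.9493.

θ̂_MAP = 13.9493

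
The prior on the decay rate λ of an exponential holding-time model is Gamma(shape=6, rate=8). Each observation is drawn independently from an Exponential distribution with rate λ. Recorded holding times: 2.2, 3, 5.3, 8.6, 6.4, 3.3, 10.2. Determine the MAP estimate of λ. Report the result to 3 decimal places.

λ̂_MAP = 0.255

The Exponential(rate=λ) likelihood is ∝ λ^n e^(−λΣtᵢ). Here n = 7 and Σtᵢ = 2.2 + 3 + 5.3 + 8.6 + 6.4 + 3.3 + 10.2 = 39.
Posterior ∝ λ^5e^(−8λ) · λ^7e^(−39λ) = λ^12e^(−47λ), i.e. Gamma(13, 47).
Mode = (a−1)/b = 12/47 ≈ 0.255.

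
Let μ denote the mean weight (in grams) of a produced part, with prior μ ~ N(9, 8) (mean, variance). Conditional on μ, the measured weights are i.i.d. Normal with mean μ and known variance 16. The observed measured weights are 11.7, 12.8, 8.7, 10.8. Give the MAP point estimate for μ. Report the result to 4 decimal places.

μ̂_MAP = 10.3333

n = 4; x̄ = (11.7 + 12.8 + 8.7 + 10.8)/4 = 44/4 = 11.
For a Normal prior and Normal likelihood with known variance, the posterior is Normal; its mode equals its mean, the precision-weighted average.
Prior precision 1/σ₀² = 1/8 = 0.125; data precision n/σ² = 4/16 = 0.25.
μ̂ = (0.125·9 + 0.25·11) / (0.125 + 0.25) = 3.875/0.375 = 31/3 ≈ 10.3333.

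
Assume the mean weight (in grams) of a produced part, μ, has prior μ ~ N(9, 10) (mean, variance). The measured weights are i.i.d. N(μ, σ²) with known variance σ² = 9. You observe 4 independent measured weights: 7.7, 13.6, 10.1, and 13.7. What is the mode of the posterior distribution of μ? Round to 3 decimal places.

n = 4; x̄ = (7.7 + 13.6 + 10.1 + 13.7)/4 = 45.1/4 = 11.275.
For a Normal prior and Normal likelihood with known variance, the posterior is Normal; its mode equals its mean, the precision-weighted average.
Prior precision 1/σ₀² = 1/10 = 0.1; data precision n/σ² = 4/9.
μ̂ = (0.1·9 + (4/9)·11.275) / (0.1 + 4/9) = (266/45)/(49/90) = 76/7 ≈ 10.857.

μ̂_MAP = 10.857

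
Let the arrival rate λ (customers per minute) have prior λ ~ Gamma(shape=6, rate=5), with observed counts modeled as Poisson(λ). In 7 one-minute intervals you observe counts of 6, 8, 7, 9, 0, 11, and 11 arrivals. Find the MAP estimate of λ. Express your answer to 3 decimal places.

λ̂_MAP = 4.750

Σxᵢ = 6+8+7+9+0+11+11 = 52, with n = 7.
Posterior ∝ λ^5e^(−5λ) · λ^52e^(−7λ) = λ^57e^(−12λ), i.e. Gamma(shape=58, rate=12).
The mode of a Gamma(a, b) with a ≥ 1 (shape–rate) is (a−1)/b = 57/12 ≈ 4.750.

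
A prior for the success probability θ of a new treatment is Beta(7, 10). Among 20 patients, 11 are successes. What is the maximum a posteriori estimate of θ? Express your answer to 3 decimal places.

Prior: Beta(7, 10).
Data: 11 successes in 20 trials. The binomial likelihood contributes θ^11(1−θ)^9, so the posterior is Beta(7+11, 10+9) = Beta(18, 19).
For Beta(a, b) with a, b > 1 the mode is (a−1)/(a+b−2) = 17/35 ≈ 0.486.

θ̂_MAP = 0.486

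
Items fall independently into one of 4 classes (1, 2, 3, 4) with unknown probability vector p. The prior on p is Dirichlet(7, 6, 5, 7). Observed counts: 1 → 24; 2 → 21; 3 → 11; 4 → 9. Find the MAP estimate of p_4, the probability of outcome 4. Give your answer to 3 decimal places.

MAP estimate: 0.174

The posterior is Dirichlet(αᵢ + nᵢ) = Dirichlet(31, 27, 16, 16).
For a Dirichlet(a₁,…,a_K) with all aᵢ > 1, the mode has j-th component (aⱼ − 1)/(Σaᵢ − K).
Here Σaᵢ = 90 and K = 4, so p_4 = (16 − 1)/(90 − 4) = 15/86 ≈ 0.174.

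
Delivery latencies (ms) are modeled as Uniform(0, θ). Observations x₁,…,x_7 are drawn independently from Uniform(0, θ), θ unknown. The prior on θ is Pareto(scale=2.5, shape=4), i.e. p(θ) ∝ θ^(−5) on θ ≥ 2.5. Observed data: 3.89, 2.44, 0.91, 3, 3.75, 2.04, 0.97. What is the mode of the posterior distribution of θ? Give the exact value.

The Uniform(0, θ) likelihood is θ^(−n) for θ ≥ max(xᵢ), zero otherwise. Here max(xᵢ) = 3.89.
Posterior ∝ θ^(−5) · θ^(−7) = θ^(−12) on θ ≥ max(2.5, 3.89) = 3.89.
This density is strictly decreasing in θ, so the posterior mode lies at the lower boundary of the support.

θ̂_MAP = 3.89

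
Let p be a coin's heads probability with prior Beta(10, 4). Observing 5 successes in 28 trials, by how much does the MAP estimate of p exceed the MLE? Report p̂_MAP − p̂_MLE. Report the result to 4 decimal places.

MAP − MLE = 0.1714

Posterior is Beta(15, 27); MAP = (15−1)/(42−2) = 14/40 ≈ 0.35000.
MLE ignores the prior: p̂_MLE = k/n = 5/28 ≈ 0.17857.
Difference = 14/40 − 5/28 = 6/35 ≈ 0.1714.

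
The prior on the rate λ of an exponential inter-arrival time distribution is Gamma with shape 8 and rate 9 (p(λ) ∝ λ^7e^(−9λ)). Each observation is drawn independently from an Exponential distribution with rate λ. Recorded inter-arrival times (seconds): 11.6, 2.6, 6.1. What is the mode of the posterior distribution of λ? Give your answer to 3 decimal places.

The Exponential(rate=λ) likelihood is ∝ λ^n e^(−λΣtᵢ). Here n = 3 and Σtᵢ = 11.6 + 2.6 + 6.1 = 20.3.
Posterior ∝ λ^7e^(−9λ) · λ^3e^(−20.3λ) = λ^10e^(−29.3λ), i.e. Gamma(11, 29.3).
Mode = (a−1)/b = 10/29.3 ≈ 0.341.

λ̂_MAP = 0.341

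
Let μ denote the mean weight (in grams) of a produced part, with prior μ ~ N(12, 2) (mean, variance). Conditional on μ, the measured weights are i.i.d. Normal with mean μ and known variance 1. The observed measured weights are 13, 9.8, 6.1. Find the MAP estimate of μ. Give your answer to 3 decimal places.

μ̂_MAP = 9.971

n = 3; x̄ = (13 + 9.8 + 6.1)/3 = 28.9/3 = 289/30 ≈ 9.6333.
For a Normal prior and Normal likelihood with known variance, the posterior is Normal; its mode equals its mean, the precision-weighted average.
Prior precision 1/σ₀² = 1/2 = 0.5; data precision n/σ² = 3/1 = 3.
μ̂ = (0.5·12 + 3·(289/30)) / (0.5 + 3) = 34.9/3.5 = 349/35 ≈ 9.971.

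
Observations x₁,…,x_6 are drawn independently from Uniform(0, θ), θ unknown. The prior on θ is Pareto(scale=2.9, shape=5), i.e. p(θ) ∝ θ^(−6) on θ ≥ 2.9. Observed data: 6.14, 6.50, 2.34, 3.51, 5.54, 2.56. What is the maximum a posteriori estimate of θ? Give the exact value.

The Uniform(0, θ) likelihood is θ^(−n) for θ ≥ max(xᵢ), zero otherwise. Here max(xᵢ) = 6.50.
Posterior ∝ θ^(−6) · θ^(−6) = θ^(−12) on θ ≥ max(2.9, 6.50) = 6.50.
This density is strictly decreasing in θ, so the posterior mode lies at the lower boundary of the support.

θ̂_MAP = 6.50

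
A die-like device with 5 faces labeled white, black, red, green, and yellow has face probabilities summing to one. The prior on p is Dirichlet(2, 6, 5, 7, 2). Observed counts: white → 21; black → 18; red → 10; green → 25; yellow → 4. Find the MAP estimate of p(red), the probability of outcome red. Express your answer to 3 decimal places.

The posterior is Dirichlet(αᵢ + nᵢ) = Dirichlet(23, 24, 15, 32, 6).
For a Dirichlet(a₁,…,a_K) with all aᵢ > 1, the mode has j-th component (aⱼ − 1)/(Σaᵢ − K).
Here Σaᵢ = 100 and K = 5, so p(red) = (15 − 1)/(100 − 5) = 14/95 ≈ 0.147.

MAP estimate of p(red) = 0.147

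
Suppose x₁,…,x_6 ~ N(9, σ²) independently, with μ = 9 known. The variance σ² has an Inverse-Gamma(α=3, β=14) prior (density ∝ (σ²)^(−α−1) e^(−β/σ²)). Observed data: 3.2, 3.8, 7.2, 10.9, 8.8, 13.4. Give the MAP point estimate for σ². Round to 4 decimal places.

σ̂²_MAP = 8.2093

Sum of squared deviations about the known mean: SS = (3.2−9)² + (3.8−9)² + (7.2−9)² + (10.9−9)² + (8.8−9)² + (13.4−9)² = 86.93.
The Normal likelihood contributes (σ²)^(−n/2) exp(−SS/(2σ²)), so the posterior is Inverse-Gamma(α + n/2, β + SS/2) = Inverse-Gamma(6, 57.465).
The mode of Inverse-Gamma(a, b) is b/(a+1) = 57.465/7 ≈ 8.2093.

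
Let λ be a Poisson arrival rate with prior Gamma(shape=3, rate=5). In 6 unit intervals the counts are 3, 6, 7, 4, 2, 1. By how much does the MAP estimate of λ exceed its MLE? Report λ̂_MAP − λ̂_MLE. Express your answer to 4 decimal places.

MAP − MLE = -1.5606

Σxᵢ = 23. Posterior is Gamma(26, 11); MAP = (26−1)/11 = 25/11 ≈ 2.27273.
MLE = x̄ = 23/6 ≈ 3.83333.
Difference = 25/11 − 23/6 = -103/66 ≈ -1.5606.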